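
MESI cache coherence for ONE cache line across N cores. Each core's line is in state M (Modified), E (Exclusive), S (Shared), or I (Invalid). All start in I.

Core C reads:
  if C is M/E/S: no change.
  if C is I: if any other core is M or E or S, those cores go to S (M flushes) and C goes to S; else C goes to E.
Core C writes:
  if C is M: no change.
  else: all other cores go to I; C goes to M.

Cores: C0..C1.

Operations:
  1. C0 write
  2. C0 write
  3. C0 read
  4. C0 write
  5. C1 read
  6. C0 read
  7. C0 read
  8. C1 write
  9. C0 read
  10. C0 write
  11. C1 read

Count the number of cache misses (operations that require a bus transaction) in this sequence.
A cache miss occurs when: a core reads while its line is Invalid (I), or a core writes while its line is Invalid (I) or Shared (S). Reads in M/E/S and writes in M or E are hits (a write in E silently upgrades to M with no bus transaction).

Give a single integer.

Answer: 6

Derivation:
Op 1: C0 write [C0 write: invalidate none -> C0=M] -> [M,I] [MISS #1: write from I]
Op 2: C0 write [C0 write: already M (modified), no change] -> [M,I] [hit: write from M]
Op 3: C0 read [C0 read: already in M, no change] -> [M,I] [hit: read from M]
Op 4: C0 write [C0 write: already M (modified), no change] -> [M,I] [hit: write from M]
Op 5: C1 read [C1 read from I: others=['C0=M'] -> C1=S, others downsized to S] -> [S,S] [MISS #2: read from I]
Op 6: C0 read [C0 read: already in S, no change] -> [S,S] [hit: read from S]
Op 7: C0 read [C0 read: already in S, no change] -> [S,S] [hit: read from S]
Op 8: C1 write [C1 write: invalidate ['C0=S'] -> C1=M] -> [I,M] [MISS #3: write from S]
Op 9: C0 read [C0 read from I: others=['C1=M'] -> C0=S, others downsized to S] -> [S,S] [MISS #4: read from I]
Op 10: C0 write [C0 write: invalidate ['C1=S'] -> C0=M] -> [M,I] [MISS #5: write from S]
Op 11: C1 read [C1 read from I: others=['C0=M'] -> C1=S, others downsized to S] -> [S,S] [MISS #6: read from I]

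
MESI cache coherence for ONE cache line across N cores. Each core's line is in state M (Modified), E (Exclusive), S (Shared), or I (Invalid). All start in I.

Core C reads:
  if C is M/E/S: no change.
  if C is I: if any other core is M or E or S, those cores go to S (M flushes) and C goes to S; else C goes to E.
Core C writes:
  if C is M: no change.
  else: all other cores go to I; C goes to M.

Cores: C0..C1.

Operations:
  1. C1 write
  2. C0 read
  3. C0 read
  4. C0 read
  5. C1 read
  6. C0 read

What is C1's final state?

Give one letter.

Answer: S

Derivation:
Op 1: C1 write [C1 write: invalidate none -> C1=M] -> [I,M]
Op 2: C0 read [C0 read from I: others=['C1=M'] -> C0=S, others downsized to S] -> [S,S]
Op 3: C0 read [C0 read: already in S, no change] -> [S,S]
Op 4: C0 read [C0 read: already in S, no change] -> [S,S]
Op 5: C1 read [C1 read: already in S, no change] -> [S,S]
Op 6: C0 read [C0 read: already in S, no change] -> [S,S]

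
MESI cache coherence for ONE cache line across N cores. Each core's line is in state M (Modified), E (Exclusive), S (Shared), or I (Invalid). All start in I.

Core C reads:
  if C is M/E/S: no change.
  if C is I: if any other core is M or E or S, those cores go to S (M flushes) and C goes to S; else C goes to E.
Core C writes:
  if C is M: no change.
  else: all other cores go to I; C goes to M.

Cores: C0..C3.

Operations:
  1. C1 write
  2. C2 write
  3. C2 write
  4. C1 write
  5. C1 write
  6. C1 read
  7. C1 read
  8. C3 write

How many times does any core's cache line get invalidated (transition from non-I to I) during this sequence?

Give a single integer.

Op 1: C1 write [C1 write: invalidate none -> C1=M] -> [I,M,I,I] (invalidations this op: 0; running total: 0)
Op 2: C2 write [C2 write: invalidate ['C1=M'] -> C2=M] -> [I,I,M,I] (invalidations this op: 1; running total: 1)
Op 3: C2 write [C2 write: already M (modified), no change] -> [I,I,M,I] (invalidations this op: 0; running total: 1)
Op 4: C1 write [C1 write: invalidate ['C2=M'] -> C1=M] -> [I,M,I,I] (invalidations this op: 1; running total: 2)
Op 5: C1 write [C1 write: already M (modified), no change] -> [I,M,I,I] (invalidations this op: 0; running total: 2)
Op 6: C1 read [C1 read: already in M, no change] -> [I,M,I,I] (invalidations this op: 0; running total: 2)
Op 7: C1 read [C1 read: already in M, no change] -> [I,M,I,I] (invalidations this op: 0; running total: 2)
Op 8: C3 write [C3 write: invalidate ['C1=M'] -> C3=M] -> [I,I,I,M] (invalidations this op: 1; running total: 3)

Answer: 3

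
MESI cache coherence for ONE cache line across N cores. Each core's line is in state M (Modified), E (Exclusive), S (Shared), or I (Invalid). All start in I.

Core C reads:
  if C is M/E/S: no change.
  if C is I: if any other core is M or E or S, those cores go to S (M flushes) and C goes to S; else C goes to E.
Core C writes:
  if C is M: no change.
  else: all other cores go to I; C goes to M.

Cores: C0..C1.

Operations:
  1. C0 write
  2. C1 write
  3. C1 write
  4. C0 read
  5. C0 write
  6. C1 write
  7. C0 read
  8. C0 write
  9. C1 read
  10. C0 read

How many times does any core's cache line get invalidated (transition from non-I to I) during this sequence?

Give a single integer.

Op 1: C0 write [C0 write: invalidate none -> C0=M] -> [M,I] (invalidations this op: 0; running total: 0)
Op 2: C1 write [C1 write: invalidate ['C0=M'] -> C1=M] -> [I,M] (invalidations this op: 1; running total: 1)
Op 3: C1 write [C1 write: already M (modified), no change] -> [I,M] (invalidations this op: 0; running total: 1)
Op 4: C0 read [C0 read from I: others=['C1=M'] -> C0=S, others downsized to S] -> [S,S] (invalidations this op: 0; running total: 1)
Op 5: C0 write [C0 write: invalidate ['C1=S'] -> C0=M] -> [M,I] (invalidations this op: 1; running total: 2)
Op 6: C1 write [C1 write: invalidate ['C0=M'] -> C1=M] -> [I,M] (invalidations this op: 1; running total: 3)
Op 7: C0 read [C0 read from I: others=['C1=M'] -> C0=S, others downsized to S] -> [S,S] (invalidations this op: 0; running total: 3)
Op 8: C0 write [C0 write: invalidate ['C1=S'] -> C0=M] -> [M,I] (invalidations this op: 1; running total: 4)
Op 9: C1 read [C1 read from I: others=['C0=M'] -> C1=S, others downsized to S] -> [S,S] (invalidations this op: 0; running total: 4)
Op 10: C0 read [C0 read: already in S, no change] -> [S,S] (invalidations this op: 0; running total: 4)

Answer: 4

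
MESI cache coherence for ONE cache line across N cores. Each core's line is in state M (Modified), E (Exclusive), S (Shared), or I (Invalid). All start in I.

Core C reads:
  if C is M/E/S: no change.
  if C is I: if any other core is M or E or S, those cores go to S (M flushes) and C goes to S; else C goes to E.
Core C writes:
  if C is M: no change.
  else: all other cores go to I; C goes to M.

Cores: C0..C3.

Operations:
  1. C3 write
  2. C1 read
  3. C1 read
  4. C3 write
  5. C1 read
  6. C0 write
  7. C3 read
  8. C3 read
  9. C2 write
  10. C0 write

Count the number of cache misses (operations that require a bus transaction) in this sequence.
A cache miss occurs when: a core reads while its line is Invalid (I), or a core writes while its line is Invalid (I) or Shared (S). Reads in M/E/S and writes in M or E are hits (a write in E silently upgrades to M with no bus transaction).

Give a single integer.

Answer: 8

Derivation:
Op 1: C3 write [C3 write: invalidate none -> C3=M] -> [I,I,I,M] [MISS #1: write from I]
Op 2: C1 read [C1 read from I: others=['C3=M'] -> C1=S, others downsized to S] -> [I,S,I,S] [MISS #2: read from I]
Op 3: C1 read [C1 read: already in S, no change] -> [I,S,I,S] [hit: read from S]
Op 4: C3 write [C3 write: invalidate ['C1=S'] -> C3=M] -> [I,I,I,M] [MISS #3: write from S]
Op 5: C1 read [C1 read from I: others=['C3=M'] -> C1=S, others downsized to S] -> [I,S,I,S] [MISS #4: read from I]
Op 6: C0 write [C0 write: invalidate ['C1=S', 'C3=S'] -> C0=M] -> [M,I,I,I] [MISS #5: write from I]
Op 7: C3 read [C3 read from I: others=['C0=M'] -> C3=S, others downsized to S] -> [S,I,I,S] [MISS #6: read from I]
Op 8: C3 read [C3 read: already in S, no change] -> [S,I,I,S] [hit: read from S]
Op 9: C2 write [C2 write: invalidate ['C0=S', 'C3=S'] -> C2=M] -> [I,I,M,I] [MISS #7: write from I]
Op 10: C0 write [C0 write: invalidate ['C2=M'] -> C0=M] -> [M,I,I,I] [MISS #8: write from I]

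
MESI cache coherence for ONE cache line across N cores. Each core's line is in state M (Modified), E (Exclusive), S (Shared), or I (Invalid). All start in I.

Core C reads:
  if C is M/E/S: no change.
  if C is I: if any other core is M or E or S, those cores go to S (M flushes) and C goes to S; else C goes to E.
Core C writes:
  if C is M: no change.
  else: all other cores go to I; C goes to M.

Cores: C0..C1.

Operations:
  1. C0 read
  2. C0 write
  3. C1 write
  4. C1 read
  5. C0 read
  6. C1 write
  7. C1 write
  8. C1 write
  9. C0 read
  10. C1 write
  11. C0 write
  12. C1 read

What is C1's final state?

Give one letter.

Answer: S

Derivation:
Op 1: C0 read [C0 read from I: no other sharers -> C0=E (exclusive)] -> [E,I]
Op 2: C0 write [C0 write: invalidate none -> C0=M] -> [M,I]
Op 3: C1 write [C1 write: invalidate ['C0=M'] -> C1=M] -> [I,M]
Op 4: C1 read [C1 read: already in M, no change] -> [I,M]
Op 5: C0 read [C0 read from I: others=['C1=M'] -> C0=S, others downsized to S] -> [S,S]
Op 6: C1 write [C1 write: invalidate ['C0=S'] -> C1=M] -> [I,M]
Op 7: C1 write [C1 write: already M (modified), no change] -> [I,M]
Op 8: C1 write [C1 write: already M (modified), no change] -> [I,M]
Op 9: C0 read [C0 read from I: others=['C1=M'] -> C0=S, others downsized to S] -> [S,S]
Op 10: C1 write [C1 write: invalidate ['C0=S'] -> C1=M] -> [I,M]
Op 11: C0 write [C0 write: invalidate ['C1=M'] -> C0=M] -> [M,I]
Op 12: C1 read [C1 read from I: others=['C0=M'] -> C1=S, others downsized to S] -> [S,S]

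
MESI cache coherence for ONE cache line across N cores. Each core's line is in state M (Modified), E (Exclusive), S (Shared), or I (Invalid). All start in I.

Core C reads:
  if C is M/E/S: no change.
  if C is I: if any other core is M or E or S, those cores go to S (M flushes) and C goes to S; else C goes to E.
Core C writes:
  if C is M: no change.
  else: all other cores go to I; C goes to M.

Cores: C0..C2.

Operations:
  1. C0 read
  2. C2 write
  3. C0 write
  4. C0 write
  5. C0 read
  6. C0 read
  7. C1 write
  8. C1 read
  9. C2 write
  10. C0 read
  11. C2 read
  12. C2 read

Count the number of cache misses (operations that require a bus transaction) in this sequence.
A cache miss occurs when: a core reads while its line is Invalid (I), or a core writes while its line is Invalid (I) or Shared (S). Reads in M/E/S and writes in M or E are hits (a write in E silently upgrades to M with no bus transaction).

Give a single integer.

Op 1: C0 read [C0 read from I: no other sharers -> C0=E (exclusive)] -> [E,I,I] [MISS #1: read from I]
Op 2: C2 write [C2 write: invalidate ['C0=E'] -> C2=M] -> [I,I,M] [MISS #2: write from I]
Op 3: C0 write [C0 write: invalidate ['C2=M'] -> C0=M] -> [M,I,I] [MISS #3: write from I]
Op 4: C0 write [C0 write: already M (modified), no change] -> [M,I,I] [hit: write from M]
Op 5: C0 read [C0 read: already in M, no change] -> [M,I,I] [hit: read from M]
Op 6: C0 read [C0 read: already in M, no change] -> [M,I,I] [hit: read from M]
Op 7: C1 write [C1 write: invalidate ['C0=M'] -> C1=M] -> [I,M,I] [MISS #4: write from I]
Op 8: C1 read [C1 read: already in M, no change] -> [I,M,I] [hit: read from M]
Op 9: C2 write [C2 write: invalidate ['C1=M'] -> C2=M] -> [I,I,M] [MISS #5: write from I]
Op 10: C0 read [C0 read from I: others=['C2=M'] -> C0=S, others downsized to S] -> [S,I,S] [MISS #6: read from I]
Op 11: C2 read [C2 read: already in S, no change] -> [S,I,S] [hit: read from S]
Op 12: C2 read [C2 read: already in S, no change] -> [S,I,S] [hit: read from S]

Answer: 6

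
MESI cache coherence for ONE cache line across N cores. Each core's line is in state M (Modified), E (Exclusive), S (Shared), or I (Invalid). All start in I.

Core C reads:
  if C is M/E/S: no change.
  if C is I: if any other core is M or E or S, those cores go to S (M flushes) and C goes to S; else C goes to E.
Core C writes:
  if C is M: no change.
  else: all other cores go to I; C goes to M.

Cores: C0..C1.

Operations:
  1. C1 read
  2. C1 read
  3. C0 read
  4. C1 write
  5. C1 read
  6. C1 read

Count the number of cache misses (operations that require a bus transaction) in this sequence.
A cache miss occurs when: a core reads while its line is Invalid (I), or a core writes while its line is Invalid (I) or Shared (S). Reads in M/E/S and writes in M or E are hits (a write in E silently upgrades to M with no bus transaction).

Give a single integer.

Op 1: C1 read [C1 read from I: no other sharers -> C1=E (exclusive)] -> [I,E] [MISS #1: read from I]
Op 2: C1 read [C1 read: already in E, no change] -> [I,E] [hit: read from E]
Op 3: C0 read [C0 read from I: others=['C1=E'] -> C0=S, others downsized to S] -> [S,S] [MISS #2: read from I]
Op 4: C1 write [C1 write: invalidate ['C0=S'] -> C1=M] -> [I,M] [MISS #3: write from S]
Op 5: C1 read [C1 read: already in M, no change] -> [I,M] [hit: read from M]
Op 6: C1 read [C1 read: already in M, no change] -> [I,M] [hit: read from M]

Answer: 3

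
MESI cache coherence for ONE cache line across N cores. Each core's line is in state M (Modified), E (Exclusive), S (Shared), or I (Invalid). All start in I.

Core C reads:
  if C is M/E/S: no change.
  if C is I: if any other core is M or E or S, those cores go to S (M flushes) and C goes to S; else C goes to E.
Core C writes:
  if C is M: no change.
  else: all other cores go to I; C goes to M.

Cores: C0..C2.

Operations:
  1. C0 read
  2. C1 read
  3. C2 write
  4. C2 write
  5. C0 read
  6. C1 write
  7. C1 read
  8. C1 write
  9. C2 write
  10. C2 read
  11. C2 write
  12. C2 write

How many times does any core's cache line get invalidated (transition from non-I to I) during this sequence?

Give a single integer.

Answer: 5

Derivation:
Op 1: C0 read [C0 read from I: no other sharers -> C0=E (exclusive)] -> [E,I,I] (invalidations this op: 0; running total: 0)
Op 2: C1 read [C1 read from I: others=['C0=E'] -> C1=S, others downsized to S] -> [S,S,I] (invalidations this op: 0; running total: 0)
Op 3: C2 write [C2 write: invalidate ['C0=S', 'C1=S'] -> C2=M] -> [I,I,M] (invalidations this op: 2; running total: 2)
Op 4: C2 write [C2 write: already M (modified), no change] -> [I,I,M] (invalidations this op: 0; running total: 2)
Op 5: C0 read [C0 read from I: others=['C2=M'] -> C0=S, others downsized to S] -> [S,I,S] (invalidations this op: 0; running total: 2)
Op 6: C1 write [C1 write: invalidate ['C0=S', 'C2=S'] -> C1=M] -> [I,M,I] (invalidations this op: 2; running total: 4)
Op 7: C1 read [C1 read: already in M, no change] -> [I,M,I] (invalidations this op: 0; running total: 4)
Op 8: C1 write [C1 write: already M (modified), no change] -> [I,M,I] (invalidations this op: 0; running total: 4)
Op 9: C2 write [C2 write: invalidate ['C1=M'] -> C2=M] -> [I,I,M] (invalidations this op: 1; running total: 5)
Op 10: C2 read [C2 read: already in M, no change] -> [I,I,M] (invalidations this op: 0; running total: 5)
Op 11: C2 write [C2 write: already M (modified), no change] -> [I,I,M] (invalidations this op: 0; running total: 5)
Op 12: C2 write [C2 write: already M (modified), no change] -> [I,I,M] (invalidations this op: 0; running total: 5)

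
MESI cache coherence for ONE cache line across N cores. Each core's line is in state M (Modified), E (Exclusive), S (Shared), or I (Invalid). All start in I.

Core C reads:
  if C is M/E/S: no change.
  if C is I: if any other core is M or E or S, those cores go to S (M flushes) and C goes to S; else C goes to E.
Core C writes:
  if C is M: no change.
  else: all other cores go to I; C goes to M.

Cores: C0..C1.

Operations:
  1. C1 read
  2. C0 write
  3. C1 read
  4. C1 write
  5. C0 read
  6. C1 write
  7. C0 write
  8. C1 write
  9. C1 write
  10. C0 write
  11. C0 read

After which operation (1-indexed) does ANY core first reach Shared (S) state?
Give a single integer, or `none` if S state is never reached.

Op 1: C1 read [C1 read from I: no other sharers -> C1=E (exclusive)] -> [I,E]
Op 2: C0 write [C0 write: invalidate ['C1=E'] -> C0=M] -> [M,I]
Op 3: C1 read [C1 read from I: others=['C0=M'] -> C1=S, others downsized to S] -> [S,S]
  -> First S state at op 3; remaining ops need not be traced.

Answer: 3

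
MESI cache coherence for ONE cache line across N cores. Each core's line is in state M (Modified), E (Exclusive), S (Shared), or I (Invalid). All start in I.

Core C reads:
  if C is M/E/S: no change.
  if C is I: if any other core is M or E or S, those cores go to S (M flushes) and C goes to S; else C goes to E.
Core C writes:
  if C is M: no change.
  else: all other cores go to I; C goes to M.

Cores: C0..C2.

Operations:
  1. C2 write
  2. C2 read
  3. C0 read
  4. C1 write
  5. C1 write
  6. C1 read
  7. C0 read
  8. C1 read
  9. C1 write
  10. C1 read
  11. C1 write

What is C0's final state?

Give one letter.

Answer: I

Derivation:
Op 1: C2 write [C2 write: invalidate none -> C2=M] -> [I,I,M]
Op 2: C2 read [C2 read: already in M, no change] -> [I,I,M]
Op 3: C0 read [C0 read from I: others=['C2=M'] -> C0=S, others downsized to S] -> [S,I,S]
Op 4: C1 write [C1 write: invalidate ['C0=S', 'C2=S'] -> C1=M] -> [I,M,I]
Op 5: C1 write [C1 write: already M (modified), no change] -> [I,M,I]
Op 6: C1 read [C1 read: already in M, no change] -> [I,M,I]
Op 7: C0 read [C0 read from I: others=['C1=M'] -> C0=S, others downsized to S] -> [S,S,I]
Op 8: C1 read [C1 read: already in S, no change] -> [S,S,I]
Op 9: C1 write [C1 write: invalidate ['C0=S'] -> C1=M] -> [I,M,I]
Op 10: C1 read [C1 read: already in M, no change] -> [I,M,I]
Op 11: C1 write [C1 write: already M (modified), no change] -> [I,M,I]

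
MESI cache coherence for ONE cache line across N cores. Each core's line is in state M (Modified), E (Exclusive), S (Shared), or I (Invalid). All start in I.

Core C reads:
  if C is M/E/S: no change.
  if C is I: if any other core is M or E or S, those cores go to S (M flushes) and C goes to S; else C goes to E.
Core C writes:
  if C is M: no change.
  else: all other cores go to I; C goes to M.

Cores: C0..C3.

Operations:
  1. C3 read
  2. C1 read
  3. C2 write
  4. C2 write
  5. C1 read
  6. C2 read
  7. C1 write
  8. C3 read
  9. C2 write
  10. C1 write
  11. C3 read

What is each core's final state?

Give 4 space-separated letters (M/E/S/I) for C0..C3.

Answer: I S I S

Derivation:
Op 1: C3 read [C3 read from I: no other sharers -> C3=E (exclusive)] -> [I,I,I,E]
Op 2: C1 read [C1 read from I: others=['C3=E'] -> C1=S, others downsized to S] -> [I,S,I,S]
Op 3: C2 write [C2 write: invalidate ['C1=S', 'C3=S'] -> C2=M] -> [I,I,M,I]
Op 4: C2 write [C2 write: already M (modified), no change] -> [I,I,M,I]
Op 5: C1 read [C1 read from I: others=['C2=M'] -> C1=S, others downsized to S] -> [I,S,S,I]
Op 6: C2 read [C2 read: already in S, no change] -> [I,S,S,I]
Op 7: C1 write [C1 write: invalidate ['C2=S'] -> C1=M] -> [I,M,I,I]
Op 8: C3 read [C3 read from I: others=['C1=M'] -> C3=S, others downsized to S] -> [I,S,I,S]
Op 9: C2 write [C2 write: invalidate ['C1=S', 'C3=S'] -> C2=M] -> [I,I,M,I]
Op 10: C1 write [C1 write: invalidate ['C2=M'] -> C1=M] -> [I,M,I,I]
Op 11: C3 read [C3 read from I: others=['C1=M'] -> C3=S, others downsized to S] -> [I,S,I,S]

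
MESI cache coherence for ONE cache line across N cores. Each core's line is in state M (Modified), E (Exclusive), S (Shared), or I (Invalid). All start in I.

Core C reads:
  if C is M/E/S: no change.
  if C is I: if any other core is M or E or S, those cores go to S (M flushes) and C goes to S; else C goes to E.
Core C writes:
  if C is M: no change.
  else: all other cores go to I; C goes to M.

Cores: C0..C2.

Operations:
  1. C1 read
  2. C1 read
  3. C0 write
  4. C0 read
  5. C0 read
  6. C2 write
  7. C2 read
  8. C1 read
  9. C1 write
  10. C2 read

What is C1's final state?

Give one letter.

Answer: S

Derivation:
Op 1: C1 read [C1 read from I: no other sharers -> C1=E (exclusive)] -> [I,E,I]
Op 2: C1 read [C1 read: already in E, no change] -> [I,E,I]
Op 3: C0 write [C0 write: invalidate ['C1=E'] -> C0=M] -> [M,I,I]
Op 4: C0 read [C0 read: already in M, no change] -> [M,I,I]
Op 5: C0 read [C0 read: already in M, no change] -> [M,I,I]
Op 6: C2 write [C2 write: invalidate ['C0=M'] -> C2=M] -> [I,I,M]
Op 7: C2 read [C2 read: already in M, no change] -> [I,I,M]
Op 8: C1 read [C1 read from I: others=['C2=M'] -> C1=S, others downsized to S] -> [I,S,S]
Op 9: C1 write [C1 write: invalidate ['C2=S'] -> C1=M] -> [I,M,I]
Op 10: C2 read [C2 read from I: others=['C1=M'] -> C2=S, others downsized to S] -> [I,S,S]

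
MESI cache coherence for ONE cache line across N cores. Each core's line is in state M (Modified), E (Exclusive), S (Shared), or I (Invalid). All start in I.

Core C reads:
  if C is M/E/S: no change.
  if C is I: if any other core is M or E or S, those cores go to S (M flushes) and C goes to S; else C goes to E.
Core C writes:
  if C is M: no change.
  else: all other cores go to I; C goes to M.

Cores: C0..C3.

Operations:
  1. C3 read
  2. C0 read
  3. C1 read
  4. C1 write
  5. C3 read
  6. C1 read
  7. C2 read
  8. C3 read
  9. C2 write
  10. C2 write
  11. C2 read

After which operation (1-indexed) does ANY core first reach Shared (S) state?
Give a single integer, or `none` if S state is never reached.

Op 1: C3 read [C3 read from I: no other sharers -> C3=E (exclusive)] -> [I,I,I,E]
Op 2: C0 read [C0 read from I: others=['C3=E'] -> C0=S, others downsized to S] -> [S,I,I,S]
  -> First S state at op 2; remaining ops need not be traced.

Answer: 2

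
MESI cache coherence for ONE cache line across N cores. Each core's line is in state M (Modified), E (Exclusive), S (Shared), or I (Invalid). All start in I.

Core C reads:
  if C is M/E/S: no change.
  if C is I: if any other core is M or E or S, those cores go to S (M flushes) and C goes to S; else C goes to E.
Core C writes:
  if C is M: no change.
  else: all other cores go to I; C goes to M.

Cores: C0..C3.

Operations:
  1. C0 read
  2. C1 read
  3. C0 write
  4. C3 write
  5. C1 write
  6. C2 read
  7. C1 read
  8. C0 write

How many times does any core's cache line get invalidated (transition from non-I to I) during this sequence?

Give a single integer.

Op 1: C0 read [C0 read from I: no other sharers -> C0=E (exclusive)] -> [E,I,I,I] (invalidations this op: 0; running total: 0)
Op 2: C1 read [C1 read from I: others=['C0=E'] -> C1=S, others downsized to S] -> [S,S,I,I] (invalidations this op: 0; running total: 0)
Op 3: C0 write [C0 write: invalidate ['C1=S'] -> C0=M] -> [M,I,I,I] (invalidations this op: 1; running total: 1)
Op 4: C3 write [C3 write: invalidate ['C0=M'] -> C3=M] -> [I,I,I,M] (invalidations this op: 1; running total: 2)
Op 5: C1 write [C1 write: invalidate ['C3=M'] -> C1=M] -> [I,M,I,I] (invalidations this op: 1; running total: 3)
Op 6: C2 read [C2 read from I: others=['C1=M'] -> C2=S, others downsized to S] -> [I,S,S,I] (invalidations this op: 0; running total: 3)
Op 7: C1 read [C1 read: already in S, no change] -> [I,S,S,I] (invalidations this op: 0; running total: 3)
Op 8: C0 write [C0 write: invalidate ['C1=S', 'C2=S'] -> C0=M] -> [M,I,I,I] (invalidations this op: 2; running total: 5)

Answer: 5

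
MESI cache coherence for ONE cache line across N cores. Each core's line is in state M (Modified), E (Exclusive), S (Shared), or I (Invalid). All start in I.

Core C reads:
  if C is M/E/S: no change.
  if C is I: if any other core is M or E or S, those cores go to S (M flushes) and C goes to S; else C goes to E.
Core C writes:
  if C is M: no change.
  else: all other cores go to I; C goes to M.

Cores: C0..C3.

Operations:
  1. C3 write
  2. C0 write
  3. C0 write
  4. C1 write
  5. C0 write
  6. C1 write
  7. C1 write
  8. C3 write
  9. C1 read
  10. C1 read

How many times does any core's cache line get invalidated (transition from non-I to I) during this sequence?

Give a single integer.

Op 1: C3 write [C3 write: invalidate none -> C3=M] -> [I,I,I,M] (invalidations this op: 0; running total: 0)
Op 2: C0 write [C0 write: invalidate ['C3=M'] -> C0=M] -> [M,I,I,I] (invalidations this op: 1; running total: 1)
Op 3: C0 write [C0 write: already M (modified), no change] -> [M,I,I,I] (invalidations this op: 0; running total: 1)
Op 4: C1 write [C1 write: invalidate ['C0=M'] -> C1=M] -> [I,M,I,I] (invalidations this op: 1; running total: 2)
Op 5: C0 write [C0 write: invalidate ['C1=M'] -> C0=M] -> [M,I,I,I] (invalidations this op: 1; running total: 3)
Op 6: C1 write [C1 write: invalidate ['C0=M'] -> C1=M] -> [I,M,I,I] (invalidations this op: 1; running total: 4)
Op 7: C1 write [C1 write: already M (modified), no change] -> [I,M,I,I] (invalidations this op: 0; running total: 4)
Op 8: C3 write [C3 write: invalidate ['C1=M'] -> C3=M] -> [I,I,I,M] (invalidations this op: 1; running total: 5)
Op 9: C1 read [C1 read from I: others=['C3=M'] -> C1=S, others downsized to S] -> [I,S,I,S] (invalidations this op: 0; running total: 5)
Op 10: C1 read [C1 read: already in S, no change] -> [I,S,I,S] (invalidations this op: 0; running total: 5)

Answer: 5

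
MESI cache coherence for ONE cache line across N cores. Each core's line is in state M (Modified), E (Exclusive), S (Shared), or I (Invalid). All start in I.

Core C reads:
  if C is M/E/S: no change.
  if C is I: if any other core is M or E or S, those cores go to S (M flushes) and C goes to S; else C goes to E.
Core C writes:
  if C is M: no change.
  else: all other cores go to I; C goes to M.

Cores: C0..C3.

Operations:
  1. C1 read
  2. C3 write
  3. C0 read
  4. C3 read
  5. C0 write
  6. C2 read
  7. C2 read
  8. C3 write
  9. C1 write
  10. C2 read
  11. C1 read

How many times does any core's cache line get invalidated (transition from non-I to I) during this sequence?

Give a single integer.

Answer: 5

Derivation:
Op 1: C1 read [C1 read from I: no other sharers -> C1=E (exclusive)] -> [I,E,I,I] (invalidations this op: 0; running total: 0)
Op 2: C3 write [C3 write: invalidate ['C1=E'] -> C3=M] -> [I,I,I,M] (invalidations this op: 1; running total: 1)
Op 3: C0 read [C0 read from I: others=['C3=M'] -> C0=S, others downsized to S] -> [S,I,I,S] (invalidations this op: 0; running total: 1)
Op 4: C3 read [C3 read: already in S, no change] -> [S,I,I,S] (invalidations this op: 0; running total: 1)
Op 5: C0 write [C0 write: invalidate ['C3=S'] -> C0=M] -> [M,I,I,I] (invalidations this op: 1; running total: 2)
Op 6: C2 read [C2 read from I: others=['C0=M'] -> C2=S, others downsized to S] -> [S,I,S,I] (invalidations this op: 0; running total: 2)
Op 7: C2 read [C2 read: already in S, no change] -> [S,I,S,I] (invalidations this op: 0; running total: 2)
Op 8: C3 write [C3 write: invalidate ['C0=S', 'C2=S'] -> C3=M] -> [I,I,I,M] (invalidations this op: 2; running total: 4)
Op 9: C1 write [C1 write: invalidate ['C3=M'] -> C1=M] -> [I,M,I,I] (invalidations this op: 1; running total: 5)
Op 10: C2 read [C2 read from I: others=['C1=M'] -> C2=S, others downsized to S] -> [I,S,S,I] (invalidations this op: 0; running total: 5)
Op 11: C1 read [C1 read: already in S, no change] -> [I,S,S,I] (invalidations this op: 0; running total: 5)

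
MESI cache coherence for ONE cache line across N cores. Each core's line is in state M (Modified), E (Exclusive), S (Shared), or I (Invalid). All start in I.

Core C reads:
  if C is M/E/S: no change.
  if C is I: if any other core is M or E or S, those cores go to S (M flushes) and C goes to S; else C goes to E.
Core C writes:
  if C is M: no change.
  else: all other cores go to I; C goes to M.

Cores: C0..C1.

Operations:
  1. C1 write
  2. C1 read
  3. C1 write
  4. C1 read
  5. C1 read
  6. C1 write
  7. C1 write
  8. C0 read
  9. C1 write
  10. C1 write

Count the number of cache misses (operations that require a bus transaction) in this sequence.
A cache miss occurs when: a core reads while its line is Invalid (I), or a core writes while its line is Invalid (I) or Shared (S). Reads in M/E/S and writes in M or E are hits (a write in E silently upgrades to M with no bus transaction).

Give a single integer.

Op 1: C1 write [C1 write: invalidate none -> C1=M] -> [I,M] [MISS #1: write from I]
Op 2: C1 read [C1 read: already in M, no change] -> [I,M] [hit: read from M]
Op 3: C1 write [C1 write: already M (modified), no change] -> [I,M] [hit: write from M]
Op 4: C1 read [C1 read: already in M, no change] -> [I,M] [hit: read from M]
Op 5: C1 read [C1 read: already in M, no change] -> [I,M] [hit: read from M]
Op 6: C1 write [C1 write: already M (modified), no change] -> [I,M] [hit: write from M]
Op 7: C1 write [C1 write: already M (modified), no change] -> [I,M] [hit: write from M]
Op 8: C0 read [C0 read from I: others=['C1=M'] -> C0=S, others downsized to S] -> [S,S] [MISS #2: read from I]
Op 9: C1 write [C1 write: invalidate ['C0=S'] -> C1=M] -> [I,M] [MISS #3: write from S]
Op 10: C1 write [C1 write: already M (modified), no change] -> [I,M] [hit: write from M]

Answer: 3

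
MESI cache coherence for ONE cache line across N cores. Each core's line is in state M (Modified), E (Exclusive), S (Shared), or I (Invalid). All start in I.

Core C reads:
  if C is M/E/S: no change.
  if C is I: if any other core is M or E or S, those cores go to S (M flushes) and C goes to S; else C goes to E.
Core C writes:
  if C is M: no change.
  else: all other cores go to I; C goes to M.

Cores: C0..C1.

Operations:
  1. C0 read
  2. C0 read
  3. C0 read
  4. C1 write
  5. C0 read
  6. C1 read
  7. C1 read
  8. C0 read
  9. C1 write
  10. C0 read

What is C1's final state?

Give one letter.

Op 1: C0 read [C0 read from I: no other sharers -> C0=E (exclusive)] -> [E,I]
Op 2: C0 read [C0 read: already in E, no change] -> [E,I]
Op 3: C0 read [C0 read: already in E, no change] -> [E,I]
Op 4: C1 write [C1 write: invalidate ['C0=E'] -> C1=M] -> [I,M]
Op 5: C0 read [C0 read from I: others=['C1=M'] -> C0=S, others downsized to S] -> [S,S]
Op 6: C1 read [C1 read: already in S, no change] -> [S,S]
Op 7: C1 read [C1 read: already in S, no change] -> [S,S]
Op 8: C0 read [C0 read: already in S, no change] -> [S,S]
Op 9: C1 write [C1 write: invalidate ['C0=S'] -> C1=M] -> [I,M]
Op 10: C0 read [C0 read from I: others=['C1=M'] -> C0=S, others downsized to S] -> [S,S]

Answer: S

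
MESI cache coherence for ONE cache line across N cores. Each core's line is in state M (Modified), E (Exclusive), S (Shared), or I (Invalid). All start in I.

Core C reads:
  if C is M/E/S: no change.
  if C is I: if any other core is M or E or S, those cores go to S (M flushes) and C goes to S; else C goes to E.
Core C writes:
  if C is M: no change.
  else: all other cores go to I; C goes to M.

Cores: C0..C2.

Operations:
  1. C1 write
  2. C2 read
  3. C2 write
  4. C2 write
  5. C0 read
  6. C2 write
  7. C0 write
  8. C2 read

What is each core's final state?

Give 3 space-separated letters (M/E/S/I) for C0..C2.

Op 1: C1 write [C1 write: invalidate none -> C1=M] -> [I,M,I]
Op 2: C2 read [C2 read from I: others=['C1=M'] -> C2=S, others downsized to S] -> [I,S,S]
Op 3: C2 write [C2 write: invalidate ['C1=S'] -> C2=M] -> [I,I,M]
Op 4: C2 write [C2 write: already M (modified), no change] -> [I,I,M]
Op 5: C0 read [C0 read from I: others=['C2=M'] -> C0=S, others downsized to S] -> [S,I,S]
Op 6: C2 write [C2 write: invalidate ['C0=S'] -> C2=M] -> [I,I,M]
Op 7: C0 write [C0 write: invalidate ['C2=M'] -> C0=M] -> [M,I,I]
Op 8: C2 read [C2 read from I: others=['C0=M'] -> C2=S, others downsized to S] -> [S,I,S]

Answer: S I S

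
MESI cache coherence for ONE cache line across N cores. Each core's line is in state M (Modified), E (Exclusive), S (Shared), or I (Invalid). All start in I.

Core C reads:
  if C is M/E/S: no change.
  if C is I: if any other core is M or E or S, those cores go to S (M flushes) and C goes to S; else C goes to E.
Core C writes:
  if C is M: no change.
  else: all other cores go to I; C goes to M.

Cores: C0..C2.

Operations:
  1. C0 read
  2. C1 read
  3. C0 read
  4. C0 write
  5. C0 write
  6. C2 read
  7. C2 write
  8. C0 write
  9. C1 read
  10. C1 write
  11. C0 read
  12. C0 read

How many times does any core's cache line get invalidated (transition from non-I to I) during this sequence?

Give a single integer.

Answer: 4

Derivation:
Op 1: C0 read [C0 read from I: no other sharers -> C0=E (exclusive)] -> [E,I,I] (invalidations this op: 0; running total: 0)
Op 2: C1 read [C1 read from I: others=['C0=E'] -> C1=S, others downsized to S] -> [S,S,I] (invalidations this op: 0; running total: 0)
Op 3: C0 read [C0 read: already in S, no change] -> [S,S,I] (invalidations this op: 0; running total: 0)
Op 4: C0 write [C0 write: invalidate ['C1=S'] -> C0=M] -> [M,I,I] (invalidations this op: 1; running total: 1)
Op 5: C0 write [C0 write: already M (modified), no change] -> [M,I,I] (invalidations this op: 0; running total: 1)
Op 6: C2 read [C2 read from I: others=['C0=M'] -> C2=S, others downsized to S] -> [S,I,S] (invalidations this op: 0; running total: 1)
Op 7: C2 write [C2 write: invalidate ['C0=S'] -> C2=M] -> [I,I,M] (invalidations this op: 1; running total: 2)
Op 8: C0 write [C0 write: invalidate ['C2=M'] -> C0=M] -> [M,I,I] (invalidations this op: 1; running total: 3)
Op 9: C1 read [C1 read from I: others=['C0=M'] -> C1=S, others downsized to S] -> [S,S,I] (invalidations this op: 0; running total: 3)
Op 10: C1 write [C1 write: invalidate ['C0=S'] -> C1=M] -> [I,M,I] (invalidations this op: 1; running total: 4)
Op 11: C0 read [C0 read from I: others=['C1=M'] -> C0=S, others downsized to S] -> [S,S,I] (invalidations this op: 0; running total: 4)
Op 12: C0 read [C0 read: already in S, no change] -> [S,S,I] (invalidations this op: 0; running total: 4)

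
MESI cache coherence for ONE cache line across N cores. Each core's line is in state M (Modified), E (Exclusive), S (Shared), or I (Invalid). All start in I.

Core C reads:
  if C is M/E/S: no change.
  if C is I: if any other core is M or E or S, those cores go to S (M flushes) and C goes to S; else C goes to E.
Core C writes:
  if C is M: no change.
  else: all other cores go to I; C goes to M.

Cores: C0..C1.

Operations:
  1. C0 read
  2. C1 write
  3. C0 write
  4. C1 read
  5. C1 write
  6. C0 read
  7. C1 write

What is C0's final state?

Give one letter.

Answer: I

Derivation:
Op 1: C0 read [C0 read from I: no other sharers -> C0=E (exclusive)] -> [E,I]
Op 2: C1 write [C1 write: invalidate ['C0=E'] -> C1=M] -> [I,M]
Op 3: C0 write [C0 write: invalidate ['C1=M'] -> C0=M] -> [M,I]
Op 4: C1 read [C1 read from I: others=['C0=M'] -> C1=S, others downsized to S] -> [S,S]
Op 5: C1 write [C1 write: invalidate ['C0=S'] -> C1=M] -> [I,M]
Op 6: C0 read [C0 read from I: others=['C1=M'] -> C0=S, others downsized to S] -> [S,S]
Op 7: C1 write [C1 write: invalidate ['C0=S'] -> C1=M] -> [I,M]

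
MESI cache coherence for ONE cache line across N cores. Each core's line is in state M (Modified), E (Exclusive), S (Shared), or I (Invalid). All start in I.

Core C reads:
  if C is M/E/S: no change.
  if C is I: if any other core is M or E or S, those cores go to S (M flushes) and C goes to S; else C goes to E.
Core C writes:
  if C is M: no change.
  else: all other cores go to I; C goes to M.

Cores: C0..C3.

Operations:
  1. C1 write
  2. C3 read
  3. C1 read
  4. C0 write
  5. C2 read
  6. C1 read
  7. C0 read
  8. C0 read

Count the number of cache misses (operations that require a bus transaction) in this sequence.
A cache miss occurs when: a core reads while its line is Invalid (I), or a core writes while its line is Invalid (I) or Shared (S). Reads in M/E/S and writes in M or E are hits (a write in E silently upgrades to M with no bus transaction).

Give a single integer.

Op 1: C1 write [C1 write: invalidate none -> C1=M] -> [I,M,I,I] [MISS #1: write from I]
Op 2: C3 read [C3 read from I: others=['C1=M'] -> C3=S, others downsized to S] -> [I,S,I,S] [MISS #2: read from I]
Op 3: C1 read [C1 read: already in S, no change] -> [I,S,I,S] [hit: read from S]
Op 4: C0 write [C0 write: invalidate ['C1=S', 'C3=S'] -> C0=M] -> [M,I,I,I] [MISS #3: write from I]
Op 5: C2 read [C2 read from I: others=['C0=M'] -> C2=S, others downsized to S] -> [S,I,S,I] [MISS #4: read from I]
Op 6: C1 read [C1 read from I: others=['C0=S', 'C2=S'] -> C1=S, others downsized to S] -> [S,S,S,I] [MISS #5: read from I]
Op 7: C0 read [C0 read: already in S, no change] -> [S,S,S,I] [hit: read from S]
Op 8: C0 read [C0 read: already in S, no change] -> [S,S,S,I] [hit: read from S]

Answer: 5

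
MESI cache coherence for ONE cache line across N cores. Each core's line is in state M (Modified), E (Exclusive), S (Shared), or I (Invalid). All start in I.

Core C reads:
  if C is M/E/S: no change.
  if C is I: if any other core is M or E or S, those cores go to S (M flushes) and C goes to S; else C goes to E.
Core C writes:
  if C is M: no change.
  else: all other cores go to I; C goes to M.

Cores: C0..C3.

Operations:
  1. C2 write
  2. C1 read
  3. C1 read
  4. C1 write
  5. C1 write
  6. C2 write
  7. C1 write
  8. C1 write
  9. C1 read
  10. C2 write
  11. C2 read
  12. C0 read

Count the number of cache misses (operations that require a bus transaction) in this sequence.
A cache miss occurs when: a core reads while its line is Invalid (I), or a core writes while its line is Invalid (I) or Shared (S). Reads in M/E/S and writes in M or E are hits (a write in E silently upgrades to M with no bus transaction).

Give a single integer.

Op 1: C2 write [C2 write: invalidate none -> C2=M] -> [I,I,M,I] [MISS #1: write from I]
Op 2: C1 read [C1 read from I: others=['C2=M'] -> C1=S, others downsized to S] -> [I,S,S,I] [MISS #2: read from I]
Op 3: C1 read [C1 read: already in S, no change] -> [I,S,S,I] [hit: read from S]
Op 4: C1 write [C1 write: invalidate ['C2=S'] -> C1=M] -> [I,M,I,I] [MISS #3: write from S]
Op 5: C1 write [C1 write: already M (modified), no change] -> [I,M,I,I] [hit: write from M]
Op 6: C2 write [C2 write: invalidate ['C1=M'] -> C2=M] -> [I,I,M,I] [MISS #4: write from I]
Op 7: C1 write [C1 write: invalidate ['C2=M'] -> C1=M] -> [I,M,I,I] [MISS #5: write from I]
Op 8: C1 write [C1 write: already M (modified), no change] -> [I,M,I,I] [hit: write from M]
Op 9: C1 read [C1 read: already in M, no change] -> [I,M,I,I] [hit: read from M]
Op 10: C2 write [C2 write: invalidate ['C1=M'] -> C2=M] -> [I,I,M,I] [MISS #6: write from I]
Op 11: C2 read [C2 read: already in M, no change] -> [I,I,M,I] [hit: read from M]
Op 12: C0 read [C0 read from I: others=['C2=M'] -> C0=S, others downsized to S] -> [S,I,S,I] [MISS #7: read from I]

Answer: 7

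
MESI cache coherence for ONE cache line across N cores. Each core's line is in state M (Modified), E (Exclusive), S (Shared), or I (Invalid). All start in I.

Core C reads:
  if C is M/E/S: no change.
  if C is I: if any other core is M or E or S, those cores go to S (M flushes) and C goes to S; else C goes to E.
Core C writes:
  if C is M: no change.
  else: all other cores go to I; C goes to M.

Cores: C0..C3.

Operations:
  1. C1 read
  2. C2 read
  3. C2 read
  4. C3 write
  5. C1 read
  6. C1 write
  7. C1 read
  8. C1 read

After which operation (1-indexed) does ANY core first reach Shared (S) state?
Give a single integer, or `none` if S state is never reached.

Op 1: C1 read [C1 read from I: no other sharers -> C1=E (exclusive)] -> [I,E,I,I]
Op 2: C2 read [C2 read from I: others=['C1=E'] -> C2=S, others downsized to S] -> [I,S,S,I]
  -> First S state at op 2; remaining ops need not be traced.

Answer: 2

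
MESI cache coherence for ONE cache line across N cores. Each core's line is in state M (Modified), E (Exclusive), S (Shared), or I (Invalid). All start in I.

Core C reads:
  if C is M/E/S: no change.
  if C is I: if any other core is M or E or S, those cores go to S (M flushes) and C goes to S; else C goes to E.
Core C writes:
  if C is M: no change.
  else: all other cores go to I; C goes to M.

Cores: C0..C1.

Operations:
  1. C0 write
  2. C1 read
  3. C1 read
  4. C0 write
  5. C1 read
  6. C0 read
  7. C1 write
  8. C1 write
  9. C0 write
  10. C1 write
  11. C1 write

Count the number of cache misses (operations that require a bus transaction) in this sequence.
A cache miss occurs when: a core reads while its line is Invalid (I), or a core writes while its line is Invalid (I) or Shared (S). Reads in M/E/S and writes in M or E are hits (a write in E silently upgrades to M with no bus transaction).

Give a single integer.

Answer: 7

Derivation:
Op 1: C0 write [C0 write: invalidate none -> C0=M] -> [M,I] [MISS #1: write from I]
Op 2: C1 read [C1 read from I: others=['C0=M'] -> C1=S, others downsized to S] -> [S,S] [MISS #2: read from I]
Op 3: C1 read [C1 read: already in S, no change] -> [S,S] [hit: read from S]
Op 4: C0 write [C0 write: invalidate ['C1=S'] -> C0=M] -> [M,I] [MISS #3: write from S]
Op 5: C1 read [C1 read from I: others=['C0=M'] -> C1=S, others downsized to S] -> [S,S] [MISS #4: read from I]
Op 6: C0 read [C0 read: already in S, no change] -> [S,S] [hit: read from S]
Op 7: C1 write [C1 write: invalidate ['C0=S'] -> C1=M] -> [I,M] [MISS #5: write from S]
Op 8: C1 write [C1 write: already M (modified), no change] -> [I,M] [hit: write from M]
Op 9: C0 write [C0 write: invalidate ['C1=M'] -> C0=M] -> [M,I] [MISS #6: write from I]
Op 10: C1 write [C1 write: invalidate ['C0=M'] -> C1=M] -> [I,M] [MISS #7: write from I]
Op 11: C1 write [C1 write: already M (modified), no change] -> [I,M] [hit: write from M]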